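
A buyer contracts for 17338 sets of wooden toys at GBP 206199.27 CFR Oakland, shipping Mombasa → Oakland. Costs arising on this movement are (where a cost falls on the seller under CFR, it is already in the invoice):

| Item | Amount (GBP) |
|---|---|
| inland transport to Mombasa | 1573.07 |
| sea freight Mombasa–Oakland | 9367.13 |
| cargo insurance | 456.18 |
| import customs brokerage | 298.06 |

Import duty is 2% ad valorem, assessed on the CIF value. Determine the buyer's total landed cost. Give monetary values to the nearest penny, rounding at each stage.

Total landed cost: GBP 211086.62

CFR: the seller pays costs through ocean freight to the destination port, but not insurance.
Already in the invoice (seller's account under CFR): inland to port, freight — exclude.
CIF value = CFR price + insurance = 206199.27 + 456.18 = 206655.45
Import duty = 206655.45 × 2% = 4133.11
Buyer bears: insurance 456.18 + brokerage 298.06 + duty 4133.11 = 4887.35
Landed cost = invoice 206199.27 + 4887.35 = 211086.62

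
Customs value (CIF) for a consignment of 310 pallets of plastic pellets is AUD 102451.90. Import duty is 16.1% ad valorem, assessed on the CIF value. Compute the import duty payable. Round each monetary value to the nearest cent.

Import duty = 102451.90 × 16.1% = 16494.76

Import duty: AUD 16494.76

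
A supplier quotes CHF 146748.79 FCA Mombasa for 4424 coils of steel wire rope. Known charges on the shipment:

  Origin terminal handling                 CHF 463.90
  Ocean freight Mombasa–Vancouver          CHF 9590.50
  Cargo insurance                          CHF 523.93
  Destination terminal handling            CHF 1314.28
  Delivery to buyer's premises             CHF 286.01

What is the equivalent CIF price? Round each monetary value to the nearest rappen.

Not relevant to the conversion: destination terminal, delivery — on the buyer under both terms; not part of either seller's price.
From FCA to CIF, the seller additionally bears: origin terminal, freight, insurance.
CIF price = 146748.79 + 463.90 + 9590.50 + 523.93 = 157327.12

CIF price: CHF 157327.12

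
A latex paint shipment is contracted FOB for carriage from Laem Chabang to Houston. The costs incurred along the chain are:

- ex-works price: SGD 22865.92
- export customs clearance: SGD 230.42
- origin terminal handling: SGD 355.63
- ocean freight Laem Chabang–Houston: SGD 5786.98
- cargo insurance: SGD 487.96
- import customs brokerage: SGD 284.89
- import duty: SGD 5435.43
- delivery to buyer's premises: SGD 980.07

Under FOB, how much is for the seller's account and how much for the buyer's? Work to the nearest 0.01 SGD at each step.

Seller: SGD 23451.97; buyer: SGD 12975.33

FOB: the seller bears costs until goods are on board at the origin port; the buyer bears freight, insurance and all costs thereafter.
Seller's account: goods 22865.92 + export clearance 230.42 + origin terminal 355.63 = 23451.97
Buyer's account: freight 5786.98 + insurance 487.96 + brokerage 284.89 + duty 5435.43 + delivery 980.07 = 12975.33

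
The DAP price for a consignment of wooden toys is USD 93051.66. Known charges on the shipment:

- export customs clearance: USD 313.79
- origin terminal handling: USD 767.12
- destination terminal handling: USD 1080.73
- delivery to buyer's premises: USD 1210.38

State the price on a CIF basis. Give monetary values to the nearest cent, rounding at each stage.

CIF price: USD 90760.55

Not relevant to the conversion: export clearance, origin terminal — on the seller under both DAP and CIF; already in the DAP price and stays in the CIF price.
From DAP to CIF, the seller no longer bears: destination terminal, delivery.
CIF price = 93051.66 − 1080.73 − 1210.38 = 90760.55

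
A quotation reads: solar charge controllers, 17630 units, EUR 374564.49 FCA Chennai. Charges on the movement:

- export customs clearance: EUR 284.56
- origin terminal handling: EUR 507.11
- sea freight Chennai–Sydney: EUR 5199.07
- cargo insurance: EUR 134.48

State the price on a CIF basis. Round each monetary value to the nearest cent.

CIF price: EUR 380405.15

Not relevant to the conversion: export clearance — on the seller under both FCA and CIF; already in the FCA price and stays in the CIF price.
From FCA to CIF, the seller additionally bears: origin terminal, freight, insurance.
CIF price = 374564.49 + 507.11 + 5199.07 + 134.48 = 380405.15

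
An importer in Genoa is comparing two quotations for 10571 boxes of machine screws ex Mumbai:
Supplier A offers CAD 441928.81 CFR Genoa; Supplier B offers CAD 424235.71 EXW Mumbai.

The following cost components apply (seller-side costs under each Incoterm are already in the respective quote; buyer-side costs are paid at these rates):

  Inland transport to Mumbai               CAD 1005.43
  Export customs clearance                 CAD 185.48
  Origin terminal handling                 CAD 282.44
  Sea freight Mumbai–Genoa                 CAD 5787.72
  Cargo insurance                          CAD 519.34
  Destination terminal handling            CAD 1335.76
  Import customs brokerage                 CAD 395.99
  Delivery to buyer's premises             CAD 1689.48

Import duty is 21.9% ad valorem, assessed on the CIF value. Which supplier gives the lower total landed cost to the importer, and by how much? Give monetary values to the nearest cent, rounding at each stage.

Supplier A (CFR):
CIF value = CFR price + insurance = 441928.81 + 519.34 = 442448.15
Import duty = 442448.15 × 21.9% = 96896.14
Buyer bears (A): 519.34 + 1335.76 + 395.99 + 1689.48 = 3940.57
Landed cost (A) = invoice 441928.81 + 3940.57 + duty 96896.14 = 542765.52
Supplier B (EXW):
CIF value = EXW price + inland to port + export clearance + origin terminal + freight + insurance = 424235.71 + 1005.43 + 185.48 + 282.44 + 5787.72 + 519.34 = 432016.12
Import duty = 432016.12 × 21.9% = 94611.53
Buyer bears (B): 1005.43 + 185.48 + 282.44 + 5787.72 + 519.34 + 1335.76 + 395.99 + 1689.48 = 11201.64
Landed cost (B) = invoice 424235.71 + 11201.64 + duty 94611.53 = 530048.88
Difference = |542765.52 − 530048.88| = 12716.64

Supplier B is cheaper by CAD 12716.64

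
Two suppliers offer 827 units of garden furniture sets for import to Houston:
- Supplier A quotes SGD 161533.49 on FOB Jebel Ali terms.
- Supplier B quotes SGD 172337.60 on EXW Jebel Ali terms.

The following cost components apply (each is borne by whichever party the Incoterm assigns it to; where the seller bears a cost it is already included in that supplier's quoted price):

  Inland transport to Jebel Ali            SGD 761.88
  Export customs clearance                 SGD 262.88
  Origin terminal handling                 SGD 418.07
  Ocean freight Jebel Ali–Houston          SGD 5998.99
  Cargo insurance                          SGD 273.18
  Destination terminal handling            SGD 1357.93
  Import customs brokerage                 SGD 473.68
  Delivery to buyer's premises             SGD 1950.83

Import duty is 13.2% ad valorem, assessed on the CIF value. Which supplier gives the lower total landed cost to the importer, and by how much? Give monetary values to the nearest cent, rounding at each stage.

Supplier A is cheaper by SGD 13863.53

Supplier A (FOB):
CIF value = FOB price + freight + insurance = 161533.49 + 5998.99 + 273.18 = 167805.66
Import duty = 167805.66 × 13.2% = 22150.35
Buyer bears (A): 5998.99 + 273.18 + 1357.93 + 473.68 + 1950.83 = 10054.61
Landed cost (A) = invoice 161533.49 + 10054.61 + duty 22150.35 = 193738.45
Supplier B (EXW):
CIF value = EXW price + inland to port + export clearance + origin terminal + freight + insurance = 172337.60 + 761.88 + 262.88 + 418.07 + 5998.99 + 273.18 = 180052.60
Import duty = 180052.60 × 13.2% = 23766.94
Buyer bears (B): 761.88 + 262.88 + 418.07 + 5998.99 + 273.18 + 1357.93 + 473.68 + 1950.83 = 11497.44
Landed cost (B) = invoice 172337.60 + 11497.44 + duty 23766.94 = 207601.98
Difference = |193738.45 − 207601.98| = 13863.53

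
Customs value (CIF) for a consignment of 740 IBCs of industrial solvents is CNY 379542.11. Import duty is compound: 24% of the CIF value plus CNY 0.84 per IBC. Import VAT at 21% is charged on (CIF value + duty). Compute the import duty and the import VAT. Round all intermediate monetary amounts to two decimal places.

Import duty: CNY 91711.71; import VAT: CNY 98963.30

Ad valorem component: 379542.11 × 24% = 91090.11
Specific component: 740 × 0.84 = 621.60
Import duty = 91090.11 + 621.60 = 91711.71
VAT base = CIF + duty = 379542.11 + 91711.71 = 471253.82
Import VAT = 471253.82 × 21% = 98963.30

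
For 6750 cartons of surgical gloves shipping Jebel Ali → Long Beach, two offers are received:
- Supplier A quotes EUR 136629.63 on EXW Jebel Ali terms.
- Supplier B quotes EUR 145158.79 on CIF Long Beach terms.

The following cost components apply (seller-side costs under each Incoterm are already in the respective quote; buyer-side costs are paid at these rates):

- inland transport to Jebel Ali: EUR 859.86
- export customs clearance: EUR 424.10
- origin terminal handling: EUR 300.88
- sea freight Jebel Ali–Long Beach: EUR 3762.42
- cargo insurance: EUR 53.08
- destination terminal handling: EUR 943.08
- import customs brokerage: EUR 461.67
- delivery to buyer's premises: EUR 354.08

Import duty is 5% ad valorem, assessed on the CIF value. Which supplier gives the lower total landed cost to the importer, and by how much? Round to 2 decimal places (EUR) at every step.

Supplier A (EXW):
CIF value = EXW price + inland to port + export clearance + origin terminal + freight + insurance = 136629.63 + 859.86 + 424.10 + 300.88 + 3762.42 + 53.08 = 142029.97
Import duty = 142029.97 × 5% = 7101.50
Buyer bears (A): 859.86 + 424.10 + 300.88 + 3762.42 + 53.08 + 943.08 + 461.67 + 354.08 = 7159.17
Landed cost (A) = invoice 136629.63 + 7159.17 + duty 7101.50 = 150890.30
Supplier B (CIF):
The CIF price already equals the CIF value: 145158.79
Import duty = 145158.79 × 5% = 7257.94
Buyer bears (B): 943.08 + 461.67 + 354.08 = 1758.83
Landed cost (B) = invoice 145158.79 + 1758.83 + duty 7257.94 = 154175.56
Difference = |150890.30 − 154175.56| = 3285.26

Supplier A is cheaper by EUR 3285.26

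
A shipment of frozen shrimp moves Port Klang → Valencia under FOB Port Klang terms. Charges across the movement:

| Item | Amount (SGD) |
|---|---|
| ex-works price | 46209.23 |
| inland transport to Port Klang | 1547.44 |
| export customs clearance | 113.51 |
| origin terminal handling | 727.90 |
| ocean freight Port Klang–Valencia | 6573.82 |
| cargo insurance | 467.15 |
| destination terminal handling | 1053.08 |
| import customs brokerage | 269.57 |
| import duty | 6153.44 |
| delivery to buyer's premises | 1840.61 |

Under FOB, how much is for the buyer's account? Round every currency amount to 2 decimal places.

FOB: the seller bears costs until goods are on board at the origin port; the buyer bears freight, insurance and all costs thereafter.
Seller's account: goods 46209.23 + inland to port 1547.44 + export clearance 113.51 + origin terminal 727.90 = 48598.08
Buyer's account: freight 6573.82 + insurance 467.15 + destination terminal 1053.08 + brokerage 269.57 + duty 6153.44 + delivery 1840.61 = 16357.67

Buyer's account: SGD 16357.67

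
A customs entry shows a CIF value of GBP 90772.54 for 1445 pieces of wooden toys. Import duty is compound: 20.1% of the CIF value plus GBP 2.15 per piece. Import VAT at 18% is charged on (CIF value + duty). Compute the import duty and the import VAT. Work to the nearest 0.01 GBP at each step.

Import duty: GBP 21352.03; import VAT: GBP 20182.42

Ad valorem component: 90772.54 × 20.1% = 18245.28
Specific component: 1445 × 2.15 = 3106.75
Import duty = 18245.28 + 3106.75 = 21352.03
VAT base = CIF + duty = 90772.54 + 21352.03 = 112124.57
Import VAT = 112124.57 × 18% = 20182.42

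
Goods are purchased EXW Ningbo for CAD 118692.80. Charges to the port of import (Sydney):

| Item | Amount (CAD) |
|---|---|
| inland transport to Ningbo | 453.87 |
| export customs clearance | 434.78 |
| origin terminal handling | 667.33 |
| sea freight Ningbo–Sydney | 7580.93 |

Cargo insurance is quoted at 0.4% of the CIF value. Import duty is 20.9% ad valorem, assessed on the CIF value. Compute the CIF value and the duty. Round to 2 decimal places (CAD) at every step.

CIF value: CAD 128343.08; import duty: CAD 26823.70

Let C be the CIF value. C = EXW price + pre-shipment costs + freight + 0.4% × C
C − 0.4% × C = 118692.80 + 453.87 + 434.78 + 667.33 + 7580.93
0.996 × C = 127829.71
C = 127829.71 / 0.996 = 128343.08
Insurance premium = 0.4% × 128343.08 = 513.37
Import duty = 128343.08 × 20.9% = 26823.70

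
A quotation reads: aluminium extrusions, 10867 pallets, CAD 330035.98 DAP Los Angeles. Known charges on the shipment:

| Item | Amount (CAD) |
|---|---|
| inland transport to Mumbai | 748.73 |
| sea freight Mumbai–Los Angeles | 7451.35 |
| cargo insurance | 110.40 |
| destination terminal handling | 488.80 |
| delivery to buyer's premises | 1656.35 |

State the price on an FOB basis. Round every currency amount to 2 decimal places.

FOB price: CAD 320329.08

Not relevant to the conversion: inland to port — on the seller under both DAP and FOB; already in the DAP price and stays in the FOB price.
From DAP to FOB, the seller no longer bears: freight, insurance, destination terminal, delivery.
FOB price = 330035.98 − 7451.35 − 110.40 − 488.80 − 1656.35 = 320329.08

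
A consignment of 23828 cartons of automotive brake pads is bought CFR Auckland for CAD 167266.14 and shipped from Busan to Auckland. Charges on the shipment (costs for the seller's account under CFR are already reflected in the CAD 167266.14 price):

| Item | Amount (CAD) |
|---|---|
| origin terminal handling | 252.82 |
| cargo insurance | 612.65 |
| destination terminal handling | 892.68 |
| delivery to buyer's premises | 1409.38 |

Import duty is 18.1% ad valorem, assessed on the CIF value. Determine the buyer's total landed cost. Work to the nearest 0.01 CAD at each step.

CFR: the seller pays costs through ocean freight to the destination port, but not insurance.
Already in the invoice (seller's account under CFR): origin terminal — exclude.
CIF value = CFR price + insurance = 167266.14 + 612.65 = 167878.79
Import duty = 167878.79 × 18.1% = 30386.06
Buyer bears: insurance 612.65 + destination terminal 892.68 + delivery 1409.38 + duty 30386.06 = 33300.77
Landed cost = invoice 167266.14 + 33300.77 = 200566.91

Total landed cost: CAD 200566.91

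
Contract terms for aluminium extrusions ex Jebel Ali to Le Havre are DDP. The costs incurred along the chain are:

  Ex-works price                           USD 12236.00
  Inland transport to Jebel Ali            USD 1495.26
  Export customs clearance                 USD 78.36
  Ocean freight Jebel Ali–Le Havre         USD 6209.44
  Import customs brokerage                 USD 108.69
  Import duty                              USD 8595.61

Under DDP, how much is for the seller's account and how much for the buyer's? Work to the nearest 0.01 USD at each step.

DDP: the seller bears all costs including import duty.
Seller's account: goods 12236.00 + inland to port 1495.26 + export clearance 78.36 + freight 6209.44 + brokerage 108.69 + duty 8595.61 = 28723.36
Buyer's account: 0.00

Seller: USD 28723.36; buyer: USD 0.00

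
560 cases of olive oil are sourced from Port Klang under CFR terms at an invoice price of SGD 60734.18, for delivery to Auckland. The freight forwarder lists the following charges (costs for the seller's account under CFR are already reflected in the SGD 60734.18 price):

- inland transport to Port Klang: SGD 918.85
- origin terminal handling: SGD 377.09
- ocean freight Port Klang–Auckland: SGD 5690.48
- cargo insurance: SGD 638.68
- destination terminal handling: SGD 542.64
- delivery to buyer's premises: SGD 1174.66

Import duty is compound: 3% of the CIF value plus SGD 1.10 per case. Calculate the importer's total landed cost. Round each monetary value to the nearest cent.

CFR: the seller pays costs through ocean freight to the destination port, but not insurance.
Already in the invoice (seller's account under CFR): inland to port, origin terminal, freight — exclude.
CIF value = CFR price + insurance = 60734.18 + 638.68 = 61372.86
Ad valorem component: 61372.86 × 3% = 1841.19
Specific component: 560 × 1.10 = 616.00
Import duty = 1841.19 + 616.00 = 2457.19
Buyer bears: insurance 638.68 + destination terminal 542.64 + delivery 1174.66 + duty 2457.19 = 4813.17
Landed cost = invoice 60734.18 + 4813.17 = 65547.35

Total landed cost: SGD 65547.35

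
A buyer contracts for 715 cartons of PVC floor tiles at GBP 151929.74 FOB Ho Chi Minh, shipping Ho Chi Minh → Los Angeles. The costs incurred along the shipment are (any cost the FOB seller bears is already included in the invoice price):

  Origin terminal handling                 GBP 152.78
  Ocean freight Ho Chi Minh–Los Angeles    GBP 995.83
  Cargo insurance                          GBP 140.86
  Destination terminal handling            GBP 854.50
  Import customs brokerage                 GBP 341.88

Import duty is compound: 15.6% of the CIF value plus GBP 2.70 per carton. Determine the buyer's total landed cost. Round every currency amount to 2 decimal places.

Total landed cost: GBP 180071.67

FOB: the seller bears costs until goods are on board at the origin port; the buyer bears freight, insurance and all costs thereafter.
Already in the invoice (seller's account under FOB): origin terminal — exclude.
CIF value = FOB price + freight + insurance = 151929.74 + 995.83 + 140.86 = 153066.43
Ad valorem component: 153066.43 × 15.6% = 23878.36
Specific component: 715 × 2.70 = 1930.50
Import duty = 23878.36 + 1930.50 = 25808.86
Buyer bears: freight 995.83 + insurance 140.86 + destination terminal 854.50 + brokerage 341.88 + duty 25808.86 = 28141.93
Landed cost = invoice 151929.74 + 28141.93 = 180071.67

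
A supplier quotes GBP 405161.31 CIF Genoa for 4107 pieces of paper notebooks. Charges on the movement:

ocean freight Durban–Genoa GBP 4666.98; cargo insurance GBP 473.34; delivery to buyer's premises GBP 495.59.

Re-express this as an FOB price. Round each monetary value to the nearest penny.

Not relevant to the conversion: delivery — on the buyer under both terms; not part of either seller's price.
From CIF to FOB, the seller no longer bears: freight, insurance.
FOB price = 405161.31 − 4666.98 − 473.34 = 400020.99

FOB price: GBP 400020.99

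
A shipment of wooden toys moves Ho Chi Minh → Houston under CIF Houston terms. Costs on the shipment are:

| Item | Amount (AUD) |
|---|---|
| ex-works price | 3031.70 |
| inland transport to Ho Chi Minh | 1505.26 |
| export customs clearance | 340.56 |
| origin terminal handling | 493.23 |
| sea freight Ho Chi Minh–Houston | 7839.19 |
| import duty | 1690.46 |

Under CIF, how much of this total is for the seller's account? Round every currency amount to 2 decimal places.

CIF: the seller pays costs through ocean freight and marine insurance to the destination port.
Seller's account: goods 3031.70 + inland to port 1505.26 + export clearance 340.56 + origin terminal 493.23 + freight 7839.19 = 13209.94
Buyer's account: duty 1690.46 = 1690.46

Seller's account: AUD 13209.94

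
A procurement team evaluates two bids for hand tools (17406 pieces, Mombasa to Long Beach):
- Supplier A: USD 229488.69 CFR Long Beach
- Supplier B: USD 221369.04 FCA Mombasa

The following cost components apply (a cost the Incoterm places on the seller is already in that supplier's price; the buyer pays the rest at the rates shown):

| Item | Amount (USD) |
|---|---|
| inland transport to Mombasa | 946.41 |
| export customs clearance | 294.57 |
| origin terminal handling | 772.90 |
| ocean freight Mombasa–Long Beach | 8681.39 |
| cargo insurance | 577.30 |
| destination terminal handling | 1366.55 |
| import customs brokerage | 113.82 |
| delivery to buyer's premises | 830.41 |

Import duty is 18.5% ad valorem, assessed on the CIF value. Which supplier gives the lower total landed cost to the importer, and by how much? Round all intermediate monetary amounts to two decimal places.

Supplier A (CFR):
CIF value = CFR price + insurance = 229488.69 + 577.30 = 230065.99
Import duty = 230065.99 × 18.5% = 42562.21
Buyer bears (A): 577.30 + 1366.55 + 113.82 + 830.41 = 2888.08
Landed cost (A) = invoice 229488.69 + 2888.08 + duty 42562.21 = 274938.98
Supplier B (FCA):
CIF value = FCA price + origin terminal + freight + insurance = 221369.04 + 772.90 + 8681.39 + 577.30 = 231400.63
Import duty = 231400.63 × 18.5% = 42809.12
Buyer bears (B): 772.90 + 8681.39 + 577.30 + 1366.55 + 113.82 + 830.41 = 12342.37
Landed cost (B) = invoice 221369.04 + 12342.37 + duty 42809.12 = 276520.53
Difference = |274938.98 − 276520.53| = 1581.55

Supplier A is cheaper by USD 1581.55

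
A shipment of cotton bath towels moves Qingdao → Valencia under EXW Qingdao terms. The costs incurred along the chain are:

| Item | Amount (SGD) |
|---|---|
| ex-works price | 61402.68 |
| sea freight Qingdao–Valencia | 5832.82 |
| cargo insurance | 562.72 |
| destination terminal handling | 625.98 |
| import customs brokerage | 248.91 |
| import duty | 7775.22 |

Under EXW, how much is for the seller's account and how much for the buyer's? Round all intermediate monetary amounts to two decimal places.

Seller: SGD 61402.68; buyer: SGD 15045.65

EXW: the seller makes goods available at their premises; the buyer bears all onward costs.
Seller's account: goods 61402.68 = 61402.68
Buyer's account: freight 5832.82 + insurance 562.72 + destination terminal 625.98 + brokerage 248.91 + duty 7775.22 = 15045.65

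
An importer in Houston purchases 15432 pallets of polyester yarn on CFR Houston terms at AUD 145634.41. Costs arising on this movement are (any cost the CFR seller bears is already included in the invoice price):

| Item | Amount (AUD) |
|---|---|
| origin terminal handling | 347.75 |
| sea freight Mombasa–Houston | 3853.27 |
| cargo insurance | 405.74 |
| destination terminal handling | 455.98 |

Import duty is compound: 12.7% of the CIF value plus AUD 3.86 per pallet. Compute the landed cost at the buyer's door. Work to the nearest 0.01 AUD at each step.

Total landed cost: AUD 224610.75

CFR: the seller pays costs through ocean freight to the destination port, but not insurance.
Already in the invoice (seller's account under CFR): origin terminal, freight — exclude.
CIF value = CFR price + insurance = 145634.41 + 405.74 = 146040.15
Ad valorem component: 146040.15 × 12.7% = 18547.10
Specific component: 15432 × 3.86 = 59567.52
Import duty = 18547.10 + 59567.52 = 78114.62
Buyer bears: insurance 405.74 + destination terminal 455.98 + duty 78114.62 = 78976.34
Landed cost = invoice 145634.41 + 78976.34 = 224610.75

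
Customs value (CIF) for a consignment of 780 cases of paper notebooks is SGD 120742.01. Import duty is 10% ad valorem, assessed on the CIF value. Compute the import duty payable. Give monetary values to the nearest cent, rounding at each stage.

Import duty: SGD 12074.20

Import duty = 120742.01 × 10% = 12074.20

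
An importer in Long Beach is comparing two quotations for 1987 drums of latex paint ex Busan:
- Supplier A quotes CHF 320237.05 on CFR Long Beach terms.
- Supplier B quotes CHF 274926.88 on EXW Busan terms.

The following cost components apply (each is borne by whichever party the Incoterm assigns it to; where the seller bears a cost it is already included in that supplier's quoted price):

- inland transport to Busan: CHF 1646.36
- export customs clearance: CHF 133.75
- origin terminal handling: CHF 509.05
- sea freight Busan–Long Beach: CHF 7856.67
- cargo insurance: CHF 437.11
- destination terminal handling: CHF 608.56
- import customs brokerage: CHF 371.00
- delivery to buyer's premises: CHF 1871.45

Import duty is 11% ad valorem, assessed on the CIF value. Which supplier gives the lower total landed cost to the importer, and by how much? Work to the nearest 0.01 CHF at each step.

Supplier B is cheaper by CHF 39032.42

Supplier A (CFR):
CIF value = CFR price + insurance = 320237.05 + 437.11 = 320674.16
Import duty = 320674.16 × 11% = 35274.16
Buyer bears (A): 437.11 + 608.56 + 371.00 + 1871.45 = 3288.12
Landed cost (A) = invoice 320237.05 + 3288.12 + duty 35274.16 = 358799.33
Supplier B (EXW):
CIF value = EXW price + inland to port + export clearance + origin terminal + freight + insurance = 274926.88 + 1646.36 + 133.75 + 509.05 + 7856.67 + 437.11 = 285509.82
Import duty = 285509.82 × 11% = 31406.08
Buyer bears (B): 1646.36 + 133.75 + 509.05 + 7856.67 + 437.11 + 608.56 + 371.00 + 1871.45 = 13433.95
Landed cost (B) = invoice 274926.88 + 13433.95 + duty 31406.08 = 319766.91
Difference = |358799.33 − 319766.91| = 39032.42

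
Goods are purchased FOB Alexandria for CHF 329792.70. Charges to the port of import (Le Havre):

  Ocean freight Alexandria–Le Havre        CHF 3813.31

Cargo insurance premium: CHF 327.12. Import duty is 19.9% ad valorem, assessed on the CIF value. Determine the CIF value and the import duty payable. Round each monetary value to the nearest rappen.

CIF value: CHF 333933.13; import duty: CHF 66452.69

CIF = FOB price + freight + insurance
CIF = 329792.70 + 3813.31 + 327.12 = 333933.13
Import duty = 333933.13 × 19.9% = 66452.69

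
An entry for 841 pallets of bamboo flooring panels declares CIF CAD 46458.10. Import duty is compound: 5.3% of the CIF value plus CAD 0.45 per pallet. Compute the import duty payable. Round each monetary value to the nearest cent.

Ad valorem component: 46458.10 × 5.3% = 2462.28
Specific component: 841 × 0.45 = 378.45
Import duty = 2462.28 + 378.45 = 2840.73

Import duty: CAD 2840.73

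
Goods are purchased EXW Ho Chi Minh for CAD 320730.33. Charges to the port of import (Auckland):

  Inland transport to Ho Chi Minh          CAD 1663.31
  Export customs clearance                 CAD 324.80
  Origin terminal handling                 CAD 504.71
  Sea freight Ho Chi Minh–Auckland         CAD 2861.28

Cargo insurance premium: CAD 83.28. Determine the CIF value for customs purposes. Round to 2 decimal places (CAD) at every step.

CIF value: CAD 326167.71

CIF = EXW price + pre-shipment costs + freight + insurance
CIF = 320730.33 + 1663.31 + 324.80 + 504.71 + 2861.28 + 83.28 = 326167.71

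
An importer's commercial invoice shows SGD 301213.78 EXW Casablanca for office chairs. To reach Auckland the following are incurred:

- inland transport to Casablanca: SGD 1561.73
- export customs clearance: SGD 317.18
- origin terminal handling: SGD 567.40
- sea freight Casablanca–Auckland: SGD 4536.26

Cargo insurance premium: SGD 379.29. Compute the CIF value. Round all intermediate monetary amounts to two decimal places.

CIF value: SGD 308575.64

CIF = EXW price + pre-shipment costs + freight + insurance
CIF = 301213.78 + 1561.73 + 317.18 + 567.40 + 4536.26 + 379.29 = 308575.64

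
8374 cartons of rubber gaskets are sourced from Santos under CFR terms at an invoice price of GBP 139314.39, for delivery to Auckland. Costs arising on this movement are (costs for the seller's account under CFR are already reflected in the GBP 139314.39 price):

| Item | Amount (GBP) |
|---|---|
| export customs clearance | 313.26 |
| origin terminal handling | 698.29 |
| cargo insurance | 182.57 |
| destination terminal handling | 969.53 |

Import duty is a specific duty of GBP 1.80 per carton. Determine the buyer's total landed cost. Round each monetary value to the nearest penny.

Total landed cost: GBP 155539.69

CFR: the seller pays costs through ocean freight to the destination port, but not insurance.
Already in the invoice (seller's account under CFR): export clearance, origin terminal — exclude.
CIF value = CFR price + insurance = 139314.39 + 182.57 = 139496.96
Import duty = 8374 × 1.80 = 15073.20
Buyer bears: insurance 182.57 + destination terminal 969.53 + duty 15073.20 = 16225.30
Landed cost = invoice 139314.39 + 16225.30 = 155539.69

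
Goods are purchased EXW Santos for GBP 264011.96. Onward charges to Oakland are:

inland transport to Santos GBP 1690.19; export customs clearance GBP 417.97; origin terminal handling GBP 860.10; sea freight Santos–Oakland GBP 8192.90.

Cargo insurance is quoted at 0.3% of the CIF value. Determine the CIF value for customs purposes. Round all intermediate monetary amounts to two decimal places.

Let C be the CIF value. C = EXW price + pre-shipment costs + freight + 0.3% × C
C − 0.3% × C = 264011.96 + 1690.19 + 417.97 + 860.10 + 8192.90
0.997 × C = 275173.12
C = 275173.12 / 0.997 = 276001.12
Insurance premium = 0.3% × 276001.12 = 828.00

CIF value: GBP 276001.12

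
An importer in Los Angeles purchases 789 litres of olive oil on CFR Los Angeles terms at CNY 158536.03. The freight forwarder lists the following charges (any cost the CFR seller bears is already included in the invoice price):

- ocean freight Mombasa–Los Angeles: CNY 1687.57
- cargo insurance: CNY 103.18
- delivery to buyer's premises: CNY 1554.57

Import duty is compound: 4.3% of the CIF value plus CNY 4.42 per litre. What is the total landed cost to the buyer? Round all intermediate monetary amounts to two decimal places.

Total landed cost: CNY 170502.65

CFR: the seller pays costs through ocean freight to the destination port, but not insurance.
Already in the invoice (seller's account under CFR): freight — exclude.
CIF value = CFR price + insurance = 158536.03 + 103.18 = 158639.21
Ad valorem component: 158639.21 × 4.3% = 6821.49
Specific component: 789 × 4.42 = 3487.38
Import duty = 6821.49 + 3487.38 = 10308.87
Buyer bears: insurance 103.18 + delivery 1554.57 + duty 10308.87 = 11966.62
Landed cost = invoice 158536.03 + 11966.62 = 170502.65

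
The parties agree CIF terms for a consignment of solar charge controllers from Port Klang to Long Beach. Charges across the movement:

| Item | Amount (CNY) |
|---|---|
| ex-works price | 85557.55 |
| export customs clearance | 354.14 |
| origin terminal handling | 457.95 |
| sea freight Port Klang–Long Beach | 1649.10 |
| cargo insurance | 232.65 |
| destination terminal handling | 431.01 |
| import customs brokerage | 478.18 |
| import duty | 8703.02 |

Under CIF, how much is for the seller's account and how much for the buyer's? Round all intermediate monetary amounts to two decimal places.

CIF: the seller pays costs through ocean freight and marine insurance to the destination port.
Seller's account: goods 85557.55 + export clearance 354.14 + origin terminal 457.95 + freight 1649.10 + insurance 232.65 = 88251.39
Buyer's account: destination terminal 431.01 + brokerage 478.18 + duty 8703.02 = 9612.21

Seller: CNY 88251.39; buyer: CNY 9612.21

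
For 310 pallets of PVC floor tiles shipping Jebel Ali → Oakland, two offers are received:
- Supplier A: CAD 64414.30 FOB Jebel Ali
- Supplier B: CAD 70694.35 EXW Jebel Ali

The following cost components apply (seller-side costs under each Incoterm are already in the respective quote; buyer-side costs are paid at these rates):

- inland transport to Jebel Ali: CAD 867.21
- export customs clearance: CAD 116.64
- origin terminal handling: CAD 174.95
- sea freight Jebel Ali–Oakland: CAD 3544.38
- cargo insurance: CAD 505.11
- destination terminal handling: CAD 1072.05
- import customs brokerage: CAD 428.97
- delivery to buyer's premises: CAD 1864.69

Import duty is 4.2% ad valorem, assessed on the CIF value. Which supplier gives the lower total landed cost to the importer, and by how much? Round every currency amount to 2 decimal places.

Supplier A is cheaper by CAD 7751.28

Supplier A (FOB):
CIF value = FOB price + freight + insurance = 64414.30 + 3544.38 + 505.11 = 68463.79
Import duty = 68463.79 × 4.2% = 2875.48
Buyer bears (A): 3544.38 + 505.11 + 1072.05 + 428.97 + 1864.69 = 7415.20
Landed cost (A) = invoice 64414.30 + 7415.20 + duty 2875.48 = 74704.98
Supplier B (EXW):
CIF value = EXW price + inland to port + export clearance + origin terminal + freight + insurance = 70694.35 + 867.21 + 116.64 + 174.95 + 3544.38 + 505.11 = 75902.64
Import duty = 75902.64 × 4.2% = 3187.91
Buyer bears (B): 867.21 + 116.64 + 174.95 + 3544.38 + 505.11 + 1072.05 + 428.97 + 1864.69 = 8574.00
Landed cost (B) = invoice 70694.35 + 8574.00 + duty 3187.91 = 82456.26
Difference = |74704.98 − 82456.26| = 7751.28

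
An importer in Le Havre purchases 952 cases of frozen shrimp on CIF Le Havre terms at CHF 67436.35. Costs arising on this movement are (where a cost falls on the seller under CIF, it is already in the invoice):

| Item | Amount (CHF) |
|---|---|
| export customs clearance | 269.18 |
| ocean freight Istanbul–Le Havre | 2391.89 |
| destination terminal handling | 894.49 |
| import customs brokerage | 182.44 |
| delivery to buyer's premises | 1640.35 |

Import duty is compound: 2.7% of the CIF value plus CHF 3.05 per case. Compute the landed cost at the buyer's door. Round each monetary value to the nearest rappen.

Total landed cost: CHF 74878.01

CIF: the seller pays costs through ocean freight and marine insurance to the destination port.
Already in the invoice (seller's account under CIF): export clearance, freight — exclude.
The CIF price already equals the CIF value: 67436.35
Ad valorem component: 67436.35 × 2.7% = 1820.78
Specific component: 952 × 3.05 = 2903.60
Import duty = 1820.78 + 2903.60 = 4724.38
Buyer bears: destination terminal 894.49 + brokerage 182.44 + delivery 1640.35 + duty 4724.38 = 7441.66
Landed cost = invoice 67436.35 + 7441.66 = 74878.01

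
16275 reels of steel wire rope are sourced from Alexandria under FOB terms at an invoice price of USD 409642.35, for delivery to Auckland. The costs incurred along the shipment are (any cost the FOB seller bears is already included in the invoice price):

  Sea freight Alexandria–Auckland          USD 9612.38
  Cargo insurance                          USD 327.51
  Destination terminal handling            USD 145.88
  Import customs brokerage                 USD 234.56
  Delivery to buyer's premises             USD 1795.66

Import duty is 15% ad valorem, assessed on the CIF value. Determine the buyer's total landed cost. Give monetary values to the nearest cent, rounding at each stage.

FOB: the seller bears costs until goods are on board at the origin port; the buyer bears freight, insurance and all costs thereafter.
CIF value = FOB price + freight + insurance = 409642.35 + 9612.38 + 327.51 = 419582.24
Import duty = 419582.24 × 15% = 62937.34
Buyer bears: freight 9612.38 + insurance 327.51 + destination terminal 145.88 + brokerage 234.56 + delivery 1795.66 + duty 62937.34 = 75053.33
Landed cost = invoice 409642.35 + 75053.33 = 484695.68

Total landed cost: USD 484695.68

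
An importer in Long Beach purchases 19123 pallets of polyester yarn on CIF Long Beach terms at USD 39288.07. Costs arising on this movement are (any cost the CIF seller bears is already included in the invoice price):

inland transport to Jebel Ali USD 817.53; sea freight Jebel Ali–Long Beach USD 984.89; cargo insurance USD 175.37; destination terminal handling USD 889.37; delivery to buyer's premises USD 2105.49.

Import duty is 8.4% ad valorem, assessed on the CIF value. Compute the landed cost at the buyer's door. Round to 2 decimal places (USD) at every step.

CIF: the seller pays costs through ocean freight and marine insurance to the destination port.
Already in the invoice (seller's account under CIF): inland to port, freight, insurance — exclude.
The CIF price already equals the CIF value: 39288.07
Import duty = 39288.07 × 8.4% = 3300.20
Buyer bears: destination terminal 889.37 + delivery 2105.49 + duty 3300.20 = 6295.06
Landed cost = invoice 39288.07 + 6295.06 = 45583.13

Total landed cost: USD 45583.13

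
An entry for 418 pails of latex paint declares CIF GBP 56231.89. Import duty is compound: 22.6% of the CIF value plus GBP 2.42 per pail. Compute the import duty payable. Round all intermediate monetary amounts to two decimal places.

Import duty: GBP 13719.97

Ad valorem component: 56231.89 × 22.6% = 12708.41
Specific component: 418 × 2.42 = 1011.56
Import duty = 12708.41 + 1011.56 = 13719.97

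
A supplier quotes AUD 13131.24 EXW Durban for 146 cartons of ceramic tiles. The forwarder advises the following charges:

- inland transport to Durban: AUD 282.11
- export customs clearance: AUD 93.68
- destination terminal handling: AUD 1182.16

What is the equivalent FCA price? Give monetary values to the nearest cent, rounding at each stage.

FCA price: AUD 13507.03

Not relevant to the conversion: destination terminal — on the buyer under both terms; not part of either seller's price.
From EXW to FCA, the seller additionally bears: inland to port, export clearance.
FCA price = 13131.24 + 282.11 + 93.68 = 13507.03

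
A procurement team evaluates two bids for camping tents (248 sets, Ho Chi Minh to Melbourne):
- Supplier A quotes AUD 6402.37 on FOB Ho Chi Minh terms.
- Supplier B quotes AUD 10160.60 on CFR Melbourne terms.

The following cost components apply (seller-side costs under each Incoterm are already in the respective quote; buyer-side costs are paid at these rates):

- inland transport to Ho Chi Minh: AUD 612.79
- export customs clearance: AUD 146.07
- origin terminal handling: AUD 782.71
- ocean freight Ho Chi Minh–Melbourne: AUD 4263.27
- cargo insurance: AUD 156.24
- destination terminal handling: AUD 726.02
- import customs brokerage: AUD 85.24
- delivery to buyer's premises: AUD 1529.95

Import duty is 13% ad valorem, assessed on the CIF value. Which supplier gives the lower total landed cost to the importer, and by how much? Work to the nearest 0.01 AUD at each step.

Supplier A (FOB):
CIF value = FOB price + freight + insurance = 6402.37 + 4263.27 + 156.24 = 10821.88
Import duty = 10821.88 × 13% = 1406.84
Buyer bears (A): 4263.27 + 156.24 + 726.02 + 85.24 + 1529.95 = 6760.72
Landed cost (A) = invoice 6402.37 + 6760.72 + duty 1406.84 = 14569.93
Supplier B (CFR):
CIF value = CFR price + insurance = 10160.60 + 156.24 = 10316.84
Import duty = 10316.84 × 13% = 1341.19
Buyer bears (B): 156.24 + 726.02 + 85.24 + 1529.95 = 2497.45
Landed cost (B) = invoice 10160.60 + 2497.45 + duty 1341.19 = 13999.24
Difference = |14569.93 − 13999.24| = 570.69

Supplier B is cheaper by AUD 570.69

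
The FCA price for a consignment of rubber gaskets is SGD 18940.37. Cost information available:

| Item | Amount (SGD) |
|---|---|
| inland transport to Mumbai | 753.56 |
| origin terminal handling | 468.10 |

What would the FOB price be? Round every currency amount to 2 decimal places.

FOB price: SGD 19408.47

Not relevant to the conversion: inland to port — on the seller under both FCA and FOB; already in the FCA price and stays in the FOB price.
From FCA to FOB, the seller additionally bears: origin terminal.
FOB price = 18940.37 + 468.10 = 19408.47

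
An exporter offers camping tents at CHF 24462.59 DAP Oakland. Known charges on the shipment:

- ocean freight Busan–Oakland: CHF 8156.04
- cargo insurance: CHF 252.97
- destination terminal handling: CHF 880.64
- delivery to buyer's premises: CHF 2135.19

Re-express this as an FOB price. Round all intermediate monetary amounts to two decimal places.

From DAP to FOB, the seller no longer bears: freight, insurance, destination terminal, delivery.
FOB price = 24462.59 − 8156.04 − 252.97 − 880.64 − 2135.19 = 13037.75

FOB price: CHF 13037.75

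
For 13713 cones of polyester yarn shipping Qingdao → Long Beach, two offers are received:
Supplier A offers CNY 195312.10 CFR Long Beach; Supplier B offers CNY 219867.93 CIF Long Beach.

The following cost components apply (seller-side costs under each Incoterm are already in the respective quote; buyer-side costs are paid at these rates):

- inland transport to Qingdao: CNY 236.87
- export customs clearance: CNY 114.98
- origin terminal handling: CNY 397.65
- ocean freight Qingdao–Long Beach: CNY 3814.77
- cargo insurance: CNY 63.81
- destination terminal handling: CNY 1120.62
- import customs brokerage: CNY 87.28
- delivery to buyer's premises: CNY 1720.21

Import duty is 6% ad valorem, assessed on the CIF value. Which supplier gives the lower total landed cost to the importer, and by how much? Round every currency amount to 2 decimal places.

Supplier A is cheaper by CNY 25961.55

Supplier A (CFR):
CIF value = CFR price + insurance = 195312.10 + 63.81 = 195375.91
Import duty = 195375.91 × 6% = 11722.55
Buyer bears (A): 63.81 + 1120.62 + 87.28 + 1720.21 = 2991.92
Landed cost (A) = invoice 195312.10 + 2991.92 + duty 11722.55 = 210026.57
Supplier B (CIF):
The CIF price already equals the CIF value: 219867.93
Import duty = 219867.93 × 6% = 13192.08
Buyer bears (B): 1120.62 + 87.28 + 1720.21 = 2928.11
Landed cost (B) = invoice 219867.93 + 2928.11 + duty 13192.08 = 235988.12
Difference = |210026.57 − 235988.12| = 25961.55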